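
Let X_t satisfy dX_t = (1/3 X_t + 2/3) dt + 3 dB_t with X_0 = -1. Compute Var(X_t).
Var(X_t) = 27*exp(2*t/3)/2 - 27/2

The variance V(t) = Var(X_t) satisfies V'(t) = 2 a V(t) + c^2 with V(0) = 0 (drift coefficient is linear in X, diffusion is constant). With a = 1/3, c = 3, the solution is
  V(t) = (c^2 / (2 a)) * (exp(2 a t) - 1)
       = (3^2 / (2*(1/3))) * (exp((2/3) t) - 1)
       = 27*exp(2*t/3)/2 - 27/2.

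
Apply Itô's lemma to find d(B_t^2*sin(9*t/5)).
d(B_t^2*sin(9*t/5)) = (9*B_t^2*cos(9*t/5)/5 + sin(9*t/5)) dt + (2*B_t*sin(9*t/5)) dB_t

Itô's formula for f(t, x): d f(t, B_t) = (f_t + (1/2) f_xx) dt + f_x dB_t. Compute partials of f(t, x) = x^2*sin(9*t/5):
  f_t(t,x)  = 9*x^2*cos(9*t/5)/5
  f_x(t,x)  = 2*x*sin(9*t/5)
  f_xx(t,x) = 2*sin(9*t/5)
Assemble drift = f_t + (1/2) f_xx = 9*x^2*cos(9*t/5)/5 + sin(9*t/5) and diffusion = f_x = 2*x*sin(9*t/5). Substituting x = B_t:
  d(B_t^2*sin(9*t/5)) = (9*B_t^2*cos(9*t/5)/5 + sin(9*t/5)) dt + (2*B_t*sin(9*t/5)) dB_t.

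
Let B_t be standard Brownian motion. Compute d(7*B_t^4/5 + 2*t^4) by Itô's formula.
d(7*B_t^4/5 + 2*t^4) = (42*B_t^2/5 + 8*t^3) dt + (28*B_t^3/5) dB_t

Itô's formula for f(t, x): d f(t, B_t) = (f_t + (1/2) f_xx) dt + f_x dB_t. Compute partials of f(t, x) = 2*t^4 + 7*x^4/5:
  f_t(t,x)  = 8*t^3
  f_x(t,x)  = 28*x^3/5
  f_xx(t,x) = 84*x^2/5
Assemble drift = f_t + (1/2) f_xx = 8*t^3 + 42*x^2/5 and diffusion = f_x = 28*x^3/5. Substituting x = B_t:
  d(7*B_t^4/5 + 2*t^4) = (42*B_t^2/5 + 8*t^3) dt + (28*B_t^3/5) dB_t.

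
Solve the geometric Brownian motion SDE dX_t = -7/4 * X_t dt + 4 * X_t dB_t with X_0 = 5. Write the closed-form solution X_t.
X_t = 5 * exp((-39/4) * t + (4) * B_t)

For GBM dX = mu X dt + sigma X dB with X_0 = x_0, apply Itô to Y = log X: dY = (mu - sigma^2/2) dt + sigma dB, so Y_t = log(x_0) + (mu - sigma^2/2) t + sigma B_t and hence X_t = x_0 * exp((mu - sigma^2/2) t + sigma B_t).
With mu = -7/4, sigma = 4, x_0 = 5, this gives:
  X_t = 5 * exp((-39/4) * t + (4) * B_t).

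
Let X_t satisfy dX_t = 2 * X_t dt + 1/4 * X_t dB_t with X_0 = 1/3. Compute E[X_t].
E[X_t] = exp(2*t)/3

For GBM dX = mu X dt + sigma X dB with X_0 = x_0, apply Itô to Y = log X: dY = (mu - sigma^2/2) dt + sigma dB, so Y_t = log(x_0) + (mu - sigma^2/2) t + sigma B_t and hence X_t = x_0 * exp((mu - sigma^2/2) t + sigma B_t).
With mu = 2, sigma = 1/4, x_0 = 1/3, this gives:
  X_t = 1/3 * exp((63/32) * t + (1/4) * B_t).
Since sigma*B_t ~ Normal(0, sigma^2 t), E[exp(sigma*B_t)] = exp(sigma^2 t / 2); so E[X_t] = x_0 * exp((mu - sigma^2/2) t) * exp(sigma^2 t / 2) = x_0 * exp(mu t) = exp(2*t)/3.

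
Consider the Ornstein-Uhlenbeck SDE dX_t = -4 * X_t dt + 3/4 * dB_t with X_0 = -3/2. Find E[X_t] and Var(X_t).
E[X_t] = -3*exp(-4*t)/2; Var(X_t) = 9/128 - 9*exp(-8*t)/128

The OU SDE dX = -theta X dt + sigma dB admits the integrating factor exp(theta t): d(exp(theta t) X_t) = sigma exp(theta t) dB_t. Integrating from 0 to t:
  X_t = x_0 * exp(-theta t) + sigma * int_0^t exp(-theta (t-s)) dB_s.
The Itô integral has mean 0 and (by the Itô isometry) variance sigma^2 * int_0^t exp(-2 theta (t - s)) ds = sigma^2 * (1 - exp(-2 theta t)) / (2 theta).
With theta = 4, sigma = 3/4, x_0 = -3/2:
  E[X_t] = -3/2 * exp(-4 t) = -3*exp(-4*t)/2
  Var(X_t) = (3/4)^2 * (1 - exp(-2*4 t)) / (2 * 4) = 9/128 - 9*exp(-8*t)/128.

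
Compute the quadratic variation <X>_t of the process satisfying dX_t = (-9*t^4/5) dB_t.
<X>_t = 9*t^9/25

For an Itô process dX_t = a(t) dt + b(t) dB_t, the quadratic variation is <X>_t = int_0^t b(s)^2 ds (the drift term does not contribute). Here b(s) = -9*s^4/5, so
  b(s)^2 = 81*s^8/25.
Integrating from 0 to t:
  <X>_t = int_0^t (81*s^8/25) ds = 9*t^9/25.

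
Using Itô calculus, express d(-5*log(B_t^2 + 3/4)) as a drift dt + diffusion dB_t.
d(-5*log(B_t^2 + 3/4)) = (20*(4*B_t^2 - 3)/(4*B_t^2 + 3)^2) dt + (-40*B_t/(4*B_t^2 + 3)) dB_t

Itô's formula for f(B_t) gives d f(B_t) = f'(B_t) dB_t + (1/2) f''(B_t) dt. Compute derivatives of f(x) = -5*log(x^2 + 3/4):
  f'(x)  = -40*x/(4*x^2 + 3)
  f''(x) = 40*(4*x^2 - 3)/(4*x^2 + 3)^2
Substitute x = B_t and multiply the f'' term by 1/2:
  drift     = (1/2) * (40*(4*x^2 - 3)/(4*x^2 + 3)^2) evaluated at B_t = 20*(4*B_t^2 - 3)/(4*B_t^2 + 3)^2
  diffusion = (-40*x/(4*x^2 + 3)) evaluated at B_t = -40*B_t/(4*B_t^2 + 3)
Therefore d(-5*log(B_t^2 + 3/4)) = (20*(4*B_t^2 - 3)/(4*B_t^2 + 3)^2) dt + (-40*B_t/(4*B_t^2 + 3)) dB_t.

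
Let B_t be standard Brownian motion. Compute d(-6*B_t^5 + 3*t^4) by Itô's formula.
d(-6*B_t^5 + 3*t^4) = (-60*B_t^3 + 12*t^3) dt + (-30*B_t^4) dB_t

Itô's formula for f(t, x): d f(t, B_t) = (f_t + (1/2) f_xx) dt + f_x dB_t. Compute partials of f(t, x) = 3*t^4 - 6*x^5:
  f_t(t,x)  = 12*t^3
  f_x(t,x)  = -30*x^4
  f_xx(t,x) = -120*x^3
Assemble drift = f_t + (1/2) f_xx = 12*t^3 - 60*x^3 and diffusion = f_x = -30*x^4. Substituting x = B_t:
  d(-6*B_t^5 + 3*t^4) = (-60*B_t^3 + 12*t^3) dt + (-30*B_t^4) dB_t.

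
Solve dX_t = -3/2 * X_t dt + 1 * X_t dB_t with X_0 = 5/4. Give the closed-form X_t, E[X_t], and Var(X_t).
X_t = 5/4 * exp((-2) t + (1) B_t); E[X_t] = 5*exp(-3*t/2)/4; Var(X_t) = (25*exp(t) - 25)*exp(-3*t)/16

For GBM dX = mu X dt + sigma X dB with X_0 = x_0, apply Itô to Y = log X: dY = (mu - sigma^2/2) dt + sigma dB, so Y_t = log(x_0) + (mu - sigma^2/2) t + sigma B_t and hence X_t = x_0 * exp((mu - sigma^2/2) t + sigma B_t).
With mu = -3/2, sigma = 1, x_0 = 5/4, this gives:
  X_t = 5/4 * exp((-2) * t + (1) * B_t).
Since sigma*B_t ~ Normal(0, sigma^2 t), E[exp(sigma*B_t)] = exp(sigma^2 t / 2); so E[X_t] = x_0 * exp((mu - sigma^2/2) t) * exp(sigma^2 t / 2) = x_0 * exp(mu t) = 5*exp(-3*t/2)/4.
Var(X_t) = E[X_t^2] - (E[X_t])^2 = x_0^2 * exp(2 mu t) * (exp(sigma^2 t) - 1) = (25*exp(t) - 25)*exp(-3*t)/16.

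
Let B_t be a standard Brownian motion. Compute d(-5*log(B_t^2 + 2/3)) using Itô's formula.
d(-5*log(B_t^2 + 2/3)) = (15*(3*B_t^2 - 2)/(3*B_t^2 + 2)^2) dt + (-30*B_t/(3*B_t^2 + 2)) dB_t

Itô's formula for f(B_t) gives d f(B_t) = f'(B_t) dB_t + (1/2) f''(B_t) dt. Compute derivatives of f(x) = -5*log(x^2 + 2/3):
  f'(x)  = -30*x/(3*x^2 + 2)
  f''(x) = 30*(3*x^2 - 2)/(3*x^2 + 2)^2
Substitute x = B_t and multiply the f'' term by 1/2:
  drift     = (1/2) * (30*(3*x^2 - 2)/(3*x^2 + 2)^2) evaluated at B_t = 15*(3*B_t^2 - 2)/(3*B_t^2 + 2)^2
  diffusion = (-30*x/(3*x^2 + 2)) evaluated at B_t = -30*B_t/(3*B_t^2 + 2)
Therefore d(-5*log(B_t^2 + 2/3)) = (15*(3*B_t^2 - 2)/(3*B_t^2 + 2)^2) dt + (-30*B_t/(3*B_t^2 + 2)) dB_t.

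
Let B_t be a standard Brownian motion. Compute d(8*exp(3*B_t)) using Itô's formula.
d(8*exp(3*B_t)) = (36*exp(3*B_t)) dt + (24*exp(3*B_t)) dB_t

Itô's formula for f(B_t) gives d f(B_t) = f'(B_t) dB_t + (1/2) f''(B_t) dt. Compute derivatives of f(x) = 8*exp(3*x):
  f'(x)  = 24*exp(3*x)
  f''(x) = 72*exp(3*x)
Substitute x = B_t and multiply the f'' term by 1/2:
  drift     = (1/2) * (72*exp(3*x)) evaluated at B_t = 36*exp(3*B_t)
  diffusion = (24*exp(3*x)) evaluated at B_t = 24*exp(3*B_t)
Therefore d(8*exp(3*B_t)) = (36*exp(3*B_t)) dt + (24*exp(3*B_t)) dB_t.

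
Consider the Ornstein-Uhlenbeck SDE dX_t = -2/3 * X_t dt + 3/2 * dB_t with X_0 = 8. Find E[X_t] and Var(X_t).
E[X_t] = 8*exp(-2*t/3); Var(X_t) = 27/16 - 27*exp(-4*t/3)/16

The OU SDE dX = -theta X dt + sigma dB admits the integrating factor exp(theta t): d(exp(theta t) X_t) = sigma exp(theta t) dB_t. Integrating from 0 to t:
  X_t = x_0 * exp(-theta t) + sigma * int_0^t exp(-theta (t-s)) dB_s.
The Itô integral has mean 0 and (by the Itô isometry) variance sigma^2 * int_0^t exp(-2 theta (t - s)) ds = sigma^2 * (1 - exp(-2 theta t)) / (2 theta).
With theta = 2/3, sigma = 3/2, x_0 = 8:
  E[X_t] = 8 * exp(-2/3 t) = 8*exp(-2*t/3)
  Var(X_t) = (3/2)^2 * (1 - exp(-2*2/3 t)) / (2 * 2/3) = 27/16 - 27*exp(-4*t/3)/16.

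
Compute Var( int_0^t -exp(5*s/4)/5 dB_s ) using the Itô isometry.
Var = 2*exp(5*t/2)/125 - 2/125

The Itô integral of a deterministic integrand f(s) has mean 0 because each increment f(s) * (B_{s+ds} - B_s) has mean 0. By the Itô isometry:
  Var( int_0^t f(s) dB_s ) = E[ (int_0^t f(s) dB_s)^2 ] = int_0^t f(s)^2 ds.
Here f(s) = -exp(5*s/4)/5, so f(s)^2 = exp(5*s/2)/25. Integrate:
  int_0^t (exp(5*s/2)/25) ds = 2*exp(5*t/2)/125 - 2/125.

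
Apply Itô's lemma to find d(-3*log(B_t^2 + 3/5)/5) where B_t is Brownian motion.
d(-3*log(B_t^2 + 3/5)/5) = (3*(5*B_t^2 - 3)/(5*B_t^2 + 3)^2) dt + (-6*B_t/(5*B_t^2 + 3)) dB_t

Itô's formula for f(B_t) gives d f(B_t) = f'(B_t) dB_t + (1/2) f''(B_t) dt. Compute derivatives of f(x) = -3*log(x^2 + 3/5)/5:
  f'(x)  = -6*x/(5*x^2 + 3)
  f''(x) = 6*(5*x^2 - 3)/(5*x^2 + 3)^2
Substitute x = B_t and multiply the f'' term by 1/2:
  drift     = (1/2) * (6*(5*x^2 - 3)/(5*x^2 + 3)^2) evaluated at B_t = 3*(5*B_t^2 - 3)/(5*B_t^2 + 3)^2
  diffusion = (-6*x/(5*x^2 + 3)) evaluated at B_t = -6*B_t/(5*B_t^2 + 3)
Therefore d(-3*log(B_t^2 + 3/5)/5) = (3*(5*B_t^2 - 3)/(5*B_t^2 + 3)^2) dt + (-6*B_t/(5*B_t^2 + 3)) dB_t.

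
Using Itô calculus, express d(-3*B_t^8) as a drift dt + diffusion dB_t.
d(-3*B_t^8) = (-84*B_t^6) dt + (-24*B_t^7) dB_t

Itô's formula for f(B_t) gives d f(B_t) = f'(B_t) dB_t + (1/2) f''(B_t) dt. Compute derivatives of f(x) = -3*x^8:
  f'(x)  = -24*x^7
  f''(x) = -168*x^6
Substitute x = B_t and multiply the f'' term by 1/2:
  drift     = (1/2) * (-168*x^6) evaluated at B_t = -84*B_t^6
  diffusion = (-24*x^7) evaluated at B_t = -24*B_t^7
Therefore d(-3*B_t^8) = (-84*B_t^6) dt + (-24*B_t^7) dB_t.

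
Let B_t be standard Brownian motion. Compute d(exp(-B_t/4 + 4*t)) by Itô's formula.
d(exp(-B_t/4 + 4*t)) = (129*exp(-B_t/4 + 4*t)/32) dt + (-exp(-B_t/4 + 4*t)/4) dB_t

Itô's formula for f(t, x): d f(t, B_t) = (f_t + (1/2) f_xx) dt + f_x dB_t. Compute partials of f(t, x) = exp(4*t - x/4):
  f_t(t,x)  = 4*exp(4*t - x/4)
  f_x(t,x)  = -exp(4*t - x/4)/4
  f_xx(t,x) = exp(4*t - x/4)/16
Assemble drift = f_t + (1/2) f_xx = 129*exp(4*t - x/4)/32 and diffusion = f_x = -exp(4*t - x/4)/4. Substituting x = B_t:
  d(exp(-B_t/4 + 4*t)) = (129*exp(-B_t/4 + 4*t)/32) dt + (-exp(-B_t/4 + 4*t)/4) dB_t.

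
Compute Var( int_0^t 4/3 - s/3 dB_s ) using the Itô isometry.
Var = t*(t^2 - 12*t + 48)/27

The Itô integral of a deterministic integrand f(s) has mean 0 because each increment f(s) * (B_{s+ds} - B_s) has mean 0. By the Itô isometry:
  Var( int_0^t f(s) dB_s ) = E[ (int_0^t f(s) dB_s)^2 ] = int_0^t f(s)^2 ds.
Here f(s) = 4/3 - s/3, so f(s)^2 = (s - 4)^2/9. Integrate:
  int_0^t ((s - 4)^2/9) ds = t*(t^2 - 12*t + 48)/27.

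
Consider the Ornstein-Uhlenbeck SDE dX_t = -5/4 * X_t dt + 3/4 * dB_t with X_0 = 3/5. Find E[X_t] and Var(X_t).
E[X_t] = 3*exp(-5*t/4)/5; Var(X_t) = 9/40 - 9*exp(-5*t/2)/40

The OU SDE dX = -theta X dt + sigma dB admits the integrating factor exp(theta t): d(exp(theta t) X_t) = sigma exp(theta t) dB_t. Integrating from 0 to t:
  X_t = x_0 * exp(-theta t) + sigma * int_0^t exp(-theta (t-s)) dB_s.
The Itô integral has mean 0 and (by the Itô isometry) variance sigma^2 * int_0^t exp(-2 theta (t - s)) ds = sigma^2 * (1 - exp(-2 theta t)) / (2 theta).
With theta = 5/4, sigma = 3/4, x_0 = 3/5:
  E[X_t] = 3/5 * exp(-5/4 t) = 3*exp(-5*t/4)/5
  Var(X_t) = (3/4)^2 * (1 - exp(-2*5/4 t)) / (2 * 5/4) = 9/40 - 9*exp(-5*t/2)/40.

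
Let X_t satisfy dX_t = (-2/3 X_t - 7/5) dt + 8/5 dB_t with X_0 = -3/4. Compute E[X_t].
E[X_t] = -21/10 + 27*exp(-2*t/3)/20

Taking expectations and using E[dB_t] = 0, the mean m(t) = E[X_t] satisfies the ODE m'(t) = a m(t) + b with m(0) = x_0. With a = -2/3, b = -7/5, x_0 = -3/4, the solution is
  m(t) = x_0 * exp(a t) + (b/a) * (exp(a t) - 1)
       = (-3/4) * exp((-2/3) t) + ((-7/5)/(-2/3)) * (exp((-2/3) t) - 1)
       = -21/10 + 27*exp(-2*t/3)/20.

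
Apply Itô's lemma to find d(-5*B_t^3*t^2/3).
d(-5*B_t^3*t^2/3) = (5*B_t*t*(-2*B_t^2 - 3*t)/3) dt + (-5*B_t^2*t^2) dB_t

Itô's formula for f(t, x): d f(t, B_t) = (f_t + (1/2) f_xx) dt + f_x dB_t. Compute partials of f(t, x) = -5*t^2*x^3/3:
  f_t(t,x)  = -10*t*x^3/3
  f_x(t,x)  = -5*t^2*x^2
  f_xx(t,x) = -10*t^2*x
Assemble drift = f_t + (1/2) f_xx = 5*t*x*(-3*t - 2*x^2)/3 and diffusion = f_x = -5*t^2*x^2. Substituting x = B_t:
  d(-5*B_t^3*t^2/3) = (5*B_t*t*(-2*B_t^2 - 3*t)/3) dt + (-5*B_t^2*t^2) dB_t.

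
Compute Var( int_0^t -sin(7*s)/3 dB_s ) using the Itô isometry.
Var = t/18 - sin(14*t)/252

The Itô integral of a deterministic integrand f(s) has mean 0 because each increment f(s) * (B_{s+ds} - B_s) has mean 0. By the Itô isometry:
  Var( int_0^t f(s) dB_s ) = E[ (int_0^t f(s) dB_s)^2 ] = int_0^t f(s)^2 ds.
Here f(s) = -sin(7*s)/3, so f(s)^2 = sin(7*s)^2/9. Integrate:
  int_0^t (sin(7*s)^2/9) ds = t/18 - sin(14*t)/252.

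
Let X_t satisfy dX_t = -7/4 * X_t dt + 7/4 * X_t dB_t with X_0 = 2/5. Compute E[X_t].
E[X_t] = 2*exp(-7*t/4)/5

For GBM dX = mu X dt + sigma X dB with X_0 = x_0, apply Itô to Y = log X: dY = (mu - sigma^2/2) dt + sigma dB, so Y_t = log(x_0) + (mu - sigma^2/2) t + sigma B_t and hence X_t = x_0 * exp((mu - sigma^2/2) t + sigma B_t).
With mu = -7/4, sigma = 7/4, x_0 = 2/5, this gives:
  X_t = 2/5 * exp((-105/32) * t + (7/4) * B_t).
Since sigma*B_t ~ Normal(0, sigma^2 t), E[exp(sigma*B_t)] = exp(sigma^2 t / 2); so E[X_t] = x_0 * exp((mu - sigma^2/2) t) * exp(sigma^2 t / 2) = x_0 * exp(mu t) = 2*exp(-7*t/4)/5.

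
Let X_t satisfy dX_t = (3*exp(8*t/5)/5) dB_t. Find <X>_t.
<X>_t = 9*exp(16*t/5)/80 - 9/80

For an Itô process dX_t = a(t) dt + b(t) dB_t, the quadratic variation is <X>_t = int_0^t b(s)^2 ds (the drift term does not contribute). Here b(s) = 3*exp(8*s/5)/5, so
  b(s)^2 = 9*exp(16*s/5)/25.
Integrating from 0 to t:
  <X>_t = int_0^t (9*exp(16*s/5)/25) ds = 9*exp(16*t/5)/80 - 9/80.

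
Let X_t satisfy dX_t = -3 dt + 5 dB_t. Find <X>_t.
<X>_t = 25*t

For an Itô process dX_t = a(t) dt + b(t) dB_t, the quadratic variation is <X>_t = int_0^t b(s)^2 ds (the drift term does not contribute). Here b(s) = 5, so
  b(s)^2 = 25.
Integrating from 0 to t:
  <X>_t = int_0^t (25) ds = 25*t.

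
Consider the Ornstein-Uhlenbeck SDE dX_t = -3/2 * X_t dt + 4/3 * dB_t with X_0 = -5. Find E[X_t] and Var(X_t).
E[X_t] = -5*exp(-3*t/2); Var(X_t) = 16/27 - 16*exp(-3*t)/27

The OU SDE dX = -theta X dt + sigma dB admits the integrating factor exp(theta t): d(exp(theta t) X_t) = sigma exp(theta t) dB_t. Integrating from 0 to t:
  X_t = x_0 * exp(-theta t) + sigma * int_0^t exp(-theta (t-s)) dB_s.
The Itô integral has mean 0 and (by the Itô isometry) variance sigma^2 * int_0^t exp(-2 theta (t - s)) ds = sigma^2 * (1 - exp(-2 theta t)) / (2 theta).
With theta = 3/2, sigma = 4/3, x_0 = -5:
  E[X_t] = -5 * exp(-3/2 t) = -5*exp(-3*t/2)
  Var(X_t) = (4/3)^2 * (1 - exp(-2*3/2 t)) / (2 * 3/2) = 16/27 - 16*exp(-3*t)/27.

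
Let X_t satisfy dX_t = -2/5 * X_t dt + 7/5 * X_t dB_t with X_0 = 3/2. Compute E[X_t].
E[X_t] = 3*exp(-2*t/5)/2

For GBM dX = mu X dt + sigma X dB with X_0 = x_0, apply Itô to Y = log X: dY = (mu - sigma^2/2) dt + sigma dB, so Y_t = log(x_0) + (mu - sigma^2/2) t + sigma B_t and hence X_t = x_0 * exp((mu - sigma^2/2) t + sigma B_t).
With mu = -2/5, sigma = 7/5, x_0 = 3/2, this gives:
  X_t = 3/2 * exp((-69/50) * t + (7/5) * B_t).
Since sigma*B_t ~ Normal(0, sigma^2 t), E[exp(sigma*B_t)] = exp(sigma^2 t / 2); so E[X_t] = x_0 * exp((mu - sigma^2/2) t) * exp(sigma^2 t / 2) = x_0 * exp(mu t) = 3*exp(-2*t/5)/2.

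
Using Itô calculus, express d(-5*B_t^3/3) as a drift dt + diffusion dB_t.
d(-5*B_t^3/3) = (-5*B_t) dt + (-5*B_t^2) dB_t

Itô's formula for f(B_t) gives d f(B_t) = f'(B_t) dB_t + (1/2) f''(B_t) dt. Compute derivatives of f(x) = -5*x^3/3:
  f'(x)  = -5*x^2
  f''(x) = -10*x
Substitute x = B_t and multiply the f'' term by 1/2:
  drift     = (1/2) * (-10*x) evaluated at B_t = -5*B_t
  diffusion = (-5*x^2) evaluated at B_t = -5*B_t^2
Therefore d(-5*B_t^3/3) = (-5*B_t) dt + (-5*B_t^2) dB_t.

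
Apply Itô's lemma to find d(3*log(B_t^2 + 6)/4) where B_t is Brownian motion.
d(3*log(B_t^2 + 6)/4) = (3*(6 - B_t^2)/(4*(B_t^2 + 6)^2)) dt + (3*B_t/(2*(B_t^2 + 6))) dB_t

Itô's formula for f(B_t) gives d f(B_t) = f'(B_t) dB_t + (1/2) f''(B_t) dt. Compute derivatives of f(x) = 3*log(x^2 + 6)/4:
  f'(x)  = 3*x/(2*(x^2 + 6))
  f''(x) = 3*(6 - x^2)/(2*(x^2 + 6)^2)
Substitute x = B_t and multiply the f'' term by 1/2:
  drift     = (1/2) * (3*(6 - x^2)/(2*(x^2 + 6)^2)) evaluated at B_t = 3*(6 - B_t^2)/(4*(B_t^2 + 6)^2)
  diffusion = (3*x/(2*(x^2 + 6))) evaluated at B_t = 3*B_t/(2*(B_t^2 + 6))
Therefore d(3*log(B_t^2 + 6)/4) = (3*(6 - B_t^2)/(4*(B_t^2 + 6)^2)) dt + (3*B_t/(2*(B_t^2 + 6))) dB_t.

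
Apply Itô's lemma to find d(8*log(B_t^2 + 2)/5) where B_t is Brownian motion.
d(8*log(B_t^2 + 2)/5) = (8*(2 - B_t^2)/(5*(B_t^2 + 2)^2)) dt + (16*B_t/(5*(B_t^2 + 2))) dB_t

Itô's formula for f(B_t) gives d f(B_t) = f'(B_t) dB_t + (1/2) f''(B_t) dt. Compute derivatives of f(x) = 8*log(x^2 + 2)/5:
  f'(x)  = 16*x/(5*(x^2 + 2))
  f''(x) = 16*(2 - x^2)/(5*(x^2 + 2)^2)
Substitute x = B_t and multiply the f'' term by 1/2:
  drift     = (1/2) * (16*(2 - x^2)/(5*(x^2 + 2)^2)) evaluated at B_t = 8*(2 - B_t^2)/(5*(B_t^2 + 2)^2)
  diffusion = (16*x/(5*(x^2 + 2))) evaluated at B_t = 16*B_t/(5*(B_t^2 + 2))
Therefore d(8*log(B_t^2 + 2)/5) = (8*(2 - B_t^2)/(5*(B_t^2 + 2)^2)) dt + (16*B_t/(5*(B_t^2 + 2))) dB_t.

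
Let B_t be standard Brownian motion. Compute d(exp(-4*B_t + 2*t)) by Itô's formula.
d(exp(-4*B_t + 2*t)) = (10*exp(-4*B_t + 2*t)) dt + (-4*exp(-4*B_t + 2*t)) dB_t

Itô's formula for f(t, x): d f(t, B_t) = (f_t + (1/2) f_xx) dt + f_x dB_t. Compute partials of f(t, x) = exp(2*t - 4*x):
  f_t(t,x)  = 2*exp(2*t - 4*x)
  f_x(t,x)  = -4*exp(2*t - 4*x)
  f_xx(t,x) = 16*exp(2*t - 4*x)
Assemble drift = f_t + (1/2) f_xx = 10*exp(2*t - 4*x) and diffusion = f_x = -4*exp(2*t - 4*x). Substituting x = B_t:
  d(exp(-4*B_t + 2*t)) = (10*exp(-4*B_t + 2*t)) dt + (-4*exp(-4*B_t + 2*t)) dB_t.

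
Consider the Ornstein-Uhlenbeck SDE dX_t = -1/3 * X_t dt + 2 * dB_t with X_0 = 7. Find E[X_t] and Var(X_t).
E[X_t] = 7*exp(-t/3); Var(X_t) = 6 - 6*exp(-2*t/3)

The OU SDE dX = -theta X dt + sigma dB admits the integrating factor exp(theta t): d(exp(theta t) X_t) = sigma exp(theta t) dB_t. Integrating from 0 to t:
  X_t = x_0 * exp(-theta t) + sigma * int_0^t exp(-theta (t-s)) dB_s.
The Itô integral has mean 0 and (by the Itô isometry) variance sigma^2 * int_0^t exp(-2 theta (t - s)) ds = sigma^2 * (1 - exp(-2 theta t)) / (2 theta).
With theta = 1/3, sigma = 2, x_0 = 7:
  E[X_t] = 7 * exp(-1/3 t) = 7*exp(-t/3)
  Var(X_t) = (2)^2 * (1 - exp(-2*1/3 t)) / (2 * 1/3) = 6 - 6*exp(-2*t/3).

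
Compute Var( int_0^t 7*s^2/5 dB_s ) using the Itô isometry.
Var = 49*t^5/125

The Itô integral of a deterministic integrand f(s) has mean 0 because each increment f(s) * (B_{s+ds} - B_s) has mean 0. By the Itô isometry:
  Var( int_0^t f(s) dB_s ) = E[ (int_0^t f(s) dB_s)^2 ] = int_0^t f(s)^2 ds.
Here f(s) = 7*s^2/5, so f(s)^2 = 49*s^4/25. Integrate:
  int_0^t (49*s^4/25) ds = 49*t^5/125.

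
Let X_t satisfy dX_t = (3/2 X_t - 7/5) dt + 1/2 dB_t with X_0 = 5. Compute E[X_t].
E[X_t] = 61*exp(3*t/2)/15 + 14/15

Taking expectations and using E[dB_t] = 0, the mean m(t) = E[X_t] satisfies the ODE m'(t) = a m(t) + b with m(0) = x_0. With a = 3/2, b = -7/5, x_0 = 5, the solution is
  m(t) = x_0 * exp(a t) + (b/a) * (exp(a t) - 1)
       = 5 * exp((3/2) t) + ((-7/5)/(3/2)) * (exp((3/2) t) - 1)
       = 61*exp(3*t/2)/15 + 14/15.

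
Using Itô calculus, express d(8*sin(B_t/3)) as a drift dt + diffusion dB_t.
d(8*sin(B_t/3)) = (-4*sin(B_t/3)/9) dt + (8*cos(B_t/3)/3) dB_t

Itô's formula for f(B_t) gives d f(B_t) = f'(B_t) dB_t + (1/2) f''(B_t) dt. Compute derivatives of f(x) = 8*sin(x/3):
  f'(x)  = 8*cos(x/3)/3
  f''(x) = -8*sin(x/3)/9
Substitute x = B_t and multiply the f'' term by 1/2:
  drift     = (1/2) * (-8*sin(x/3)/9) evaluated at B_t = -4*sin(B_t/3)/9
  diffusion = (8*cos(x/3)/3) evaluated at B_t = 8*cos(B_t/3)/3
Therefore d(8*sin(B_t/3)) = (-4*sin(B_t/3)/9) dt + (8*cos(B_t/3)/3) dB_t.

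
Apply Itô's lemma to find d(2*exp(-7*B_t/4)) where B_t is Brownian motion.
d(2*exp(-7*B_t/4)) = (49*exp(-7*B_t/4)/16) dt + (-7*exp(-7*B_t/4)/2) dB_t

Itô's formula for f(B_t) gives d f(B_t) = f'(B_t) dB_t + (1/2) f''(B_t) dt. Compute derivatives of f(x) = 2*exp(-7*x/4):
  f'(x)  = -7*exp(-7*x/4)/2
  f''(x) = 49*exp(-7*x/4)/8
Substitute x = B_t and multiply the f'' term by 1/2:
  drift     = (1/2) * (49*exp(-7*x/4)/8) evaluated at B_t = 49*exp(-7*B_t/4)/16
  diffusion = (-7*exp(-7*x/4)/2) evaluated at B_t = -7*exp(-7*B_t/4)/2
Therefore d(2*exp(-7*B_t/4)) = (49*exp(-7*B_t/4)/16) dt + (-7*exp(-7*B_t/4)/2) dB_t.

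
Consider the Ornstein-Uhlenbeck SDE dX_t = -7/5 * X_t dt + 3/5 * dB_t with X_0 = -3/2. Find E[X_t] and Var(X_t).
E[X_t] = -3*exp(-7*t/5)/2; Var(X_t) = 9/70 - 9*exp(-14*t/5)/70

The OU SDE dX = -theta X dt + sigma dB admits the integrating factor exp(theta t): d(exp(theta t) X_t) = sigma exp(theta t) dB_t. Integrating from 0 to t:
  X_t = x_0 * exp(-theta t) + sigma * int_0^t exp(-theta (t-s)) dB_s.
The Itô integral has mean 0 and (by the Itô isometry) variance sigma^2 * int_0^t exp(-2 theta (t - s)) ds = sigma^2 * (1 - exp(-2 theta t)) / (2 theta).
With theta = 7/5, sigma = 3/5, x_0 = -3/2:
  E[X_t] = -3/2 * exp(-7/5 t) = -3*exp(-7*t/5)/2
  Var(X_t) = (3/5)^2 * (1 - exp(-2*7/5 t)) / (2 * 7/5) = 9/70 - 9*exp(-14*t/5)/70.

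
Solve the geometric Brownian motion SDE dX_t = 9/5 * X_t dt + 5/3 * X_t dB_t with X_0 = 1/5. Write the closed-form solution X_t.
X_t = 1/5 * exp((37/90) * t + (5/3) * B_t)

For GBM dX = mu X dt + sigma X dB with X_0 = x_0, apply Itô to Y = log X: dY = (mu - sigma^2/2) dt + sigma dB, so Y_t = log(x_0) + (mu - sigma^2/2) t + sigma B_t and hence X_t = x_0 * exp((mu - sigma^2/2) t + sigma B_t).
With mu = 9/5, sigma = 5/3, x_0 = 1/5, this gives:
  X_t = 1/5 * exp((37/90) * t + (5/3) * B_t).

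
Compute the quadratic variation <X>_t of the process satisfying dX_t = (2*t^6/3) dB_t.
<X>_t = 4*t^13/117

For an Itô process dX_t = a(t) dt + b(t) dB_t, the quadratic variation is <X>_t = int_0^t b(s)^2 ds (the drift term does not contribute). Here b(s) = 2*s^6/3, so
  b(s)^2 = 4*s^12/9.
Integrating from 0 to t:
  <X>_t = int_0^t (4*s^12/9) ds = 4*t^13/117.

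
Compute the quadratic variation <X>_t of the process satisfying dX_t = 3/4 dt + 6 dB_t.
<X>_t = 36*t

For an Itô process dX_t = a(t) dt + b(t) dB_t, the quadratic variation is <X>_t = int_0^t b(s)^2 ds (the drift term does not contribute). Here b(s) = 6, so
  b(s)^2 = 36.
Integrating from 0 to t:
  <X>_t = int_0^t (36) ds = 36*t.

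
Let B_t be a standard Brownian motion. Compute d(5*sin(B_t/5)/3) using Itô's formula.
d(5*sin(B_t/5)/3) = (-sin(B_t/5)/30) dt + (cos(B_t/5)/3) dB_t

Itô's formula for f(B_t) gives d f(B_t) = f'(B_t) dB_t + (1/2) f''(B_t) dt. Compute derivatives of f(x) = 5*sin(x/5)/3:
  f'(x)  = cos(x/5)/3
  f''(x) = -sin(x/5)/15
Substitute x = B_t and multiply the f'' term by 1/2:
  drift     = (1/2) * (-sin(x/5)/15) evaluated at B_t = -sin(B_t/5)/30
  diffusion = (cos(x/5)/3) evaluated at B_t = cos(B_t/5)/3
Therefore d(5*sin(B_t/5)/3) = (-sin(B_t/5)/30) dt + (cos(B_t/5)/3) dB_t.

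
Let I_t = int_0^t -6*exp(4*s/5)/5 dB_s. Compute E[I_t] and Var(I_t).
E[I_t] = 0; Var(I_t) = 9*exp(8*t/5)/10 - 9/10

The Itô integral of a deterministic integrand f(s) has mean 0 because each increment f(s) * (B_{s+ds} - B_s) has mean 0. By the Itô isometry:
  Var( int_0^t f(s) dB_s ) = E[ (int_0^t f(s) dB_s)^2 ] = int_0^t f(s)^2 ds.
Here f(s) = -6*exp(4*s/5)/5, so f(s)^2 = 36*exp(8*s/5)/25. Integrate:
  int_0^t (36*exp(8*s/5)/25) ds = 9*exp(8*t/5)/10 - 9/10.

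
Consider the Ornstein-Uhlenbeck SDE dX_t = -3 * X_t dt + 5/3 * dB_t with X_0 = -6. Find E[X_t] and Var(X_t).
E[X_t] = -6*exp(-3*t); Var(X_t) = 25/54 - 25*exp(-6*t)/54

The OU SDE dX = -theta X dt + sigma dB admits the integrating factor exp(theta t): d(exp(theta t) X_t) = sigma exp(theta t) dB_t. Integrating from 0 to t:
  X_t = x_0 * exp(-theta t) + sigma * int_0^t exp(-theta (t-s)) dB_s.
The Itô integral has mean 0 and (by the Itô isometry) variance sigma^2 * int_0^t exp(-2 theta (t - s)) ds = sigma^2 * (1 - exp(-2 theta t)) / (2 theta).
With theta = 3, sigma = 5/3, x_0 = -6:
  E[X_t] = -6 * exp(-3 t) = -6*exp(-3*t)
  Var(X_t) = (5/3)^2 * (1 - exp(-2*3 t)) / (2 * 3) = 25/54 - 25*exp(-6*t)/54.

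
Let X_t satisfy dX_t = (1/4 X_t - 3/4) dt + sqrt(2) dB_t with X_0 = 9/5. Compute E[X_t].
E[X_t] = 3 - 6*exp(t/4)/5

Taking expectations and using E[dB_t] = 0, the mean m(t) = E[X_t] satisfies the ODE m'(t) = a m(t) + b with m(0) = x_0. With a = 1/4, b = -3/4, x_0 = 9/5, the solution is
  m(t) = x_0 * exp(a t) + (b/a) * (exp(a t) - 1)
       = (9/5) * exp((1/4) t) + ((-3/4)/(1/4)) * (exp((1/4) t) - 1)
       = 3 - 6*exp(t/4)/5.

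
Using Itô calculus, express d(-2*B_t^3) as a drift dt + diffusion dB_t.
d(-2*B_t^3) = (-6*B_t) dt + (-6*B_t^2) dB_t

Itô's formula for f(B_t) gives d f(B_t) = f'(B_t) dB_t + (1/2) f''(B_t) dt. Compute derivatives of f(x) = -2*x^3:
  f'(x)  = -6*x^2
  f''(x) = -12*x
Substitute x = B_t and multiply the f'' term by 1/2:
  drift     = (1/2) * (-12*x) evaluated at B_t = -6*B_t
  diffusion = (-6*x^2) evaluated at B_t = -6*B_t^2
Therefore d(-2*B_t^3) = (-6*B_t) dt + (-6*B_t^2) dB_t.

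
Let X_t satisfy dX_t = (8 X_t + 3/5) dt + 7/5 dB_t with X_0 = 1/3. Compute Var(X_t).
Var(X_t) = 49*exp(16*t)/400 - 49/400

The variance V(t) = Var(X_t) satisfies V'(t) = 2 a V(t) + c^2 with V(0) = 0 (drift coefficient is linear in X, diffusion is constant). With a = 8, c = 7/5, the solution is
  V(t) = (c^2 / (2 a)) * (exp(2 a t) - 1)
       = ((7/5)^2 / (2*8)) * (exp(16 t) - 1)
       = 49*exp(16*t)/400 - 49/400.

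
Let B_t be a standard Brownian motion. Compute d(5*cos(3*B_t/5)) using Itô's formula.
d(5*cos(3*B_t/5)) = (-9*cos(3*B_t/5)/10) dt + (-3*sin(3*B_t/5)) dB_t

Itô's formula for f(B_t) gives d f(B_t) = f'(B_t) dB_t + (1/2) f''(B_t) dt. Compute derivatives of f(x) = 5*cos(3*x/5):
  f'(x)  = -3*sin(3*x/5)
  f''(x) = -9*cos(3*x/5)/5
Substitute x = B_t and multiply the f'' term by 1/2:
  drift     = (1/2) * (-9*cos(3*x/5)/5) evaluated at B_t = -9*cos(3*B_t/5)/10
  diffusion = (-3*sin(3*x/5)) evaluated at B_t = -3*sin(3*B_t/5)
Therefore d(5*cos(3*B_t/5)) = (-9*cos(3*B_t/5)/10) dt + (-3*sin(3*B_t/5)) dB_t.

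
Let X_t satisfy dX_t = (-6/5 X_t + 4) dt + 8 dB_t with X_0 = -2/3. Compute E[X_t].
E[X_t] = 10/3 - 4*exp(-6*t/5)

Taking expectations and using E[dB_t] = 0, the mean m(t) = E[X_t] satisfies the ODE m'(t) = a m(t) + b with m(0) = x_0. With a = -6/5, b = 4, x_0 = -2/3, the solution is
  m(t) = x_0 * exp(a t) + (b/a) * (exp(a t) - 1)
       = (-2/3) * exp((-6/5) t) + (4/(-6/5)) * (exp((-6/5) t) - 1)
       = 10/3 - 4*exp(-6*t/5).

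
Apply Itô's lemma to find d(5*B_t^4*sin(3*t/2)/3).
d(5*B_t^4*sin(3*t/2)/3) = (5*B_t^2*(B_t^2*cos(3*t/2) + 4*sin(3*t/2))/2) dt + (20*B_t^3*sin(3*t/2)/3) dB_t

Itô's formula for f(t, x): d f(t, B_t) = (f_t + (1/2) f_xx) dt + f_x dB_t. Compute partials of f(t, x) = 5*x^4*sin(3*t/2)/3:
  f_t(t,x)  = 5*x^4*cos(3*t/2)/2
  f_x(t,x)  = 20*x^3*sin(3*t/2)/3
  f_xx(t,x) = 20*x^2*sin(3*t/2)
Assemble drift = f_t + (1/2) f_xx = 5*x^2*(x^2*cos(3*t/2) + 4*sin(3*t/2))/2 and diffusion = f_x = 20*x^3*sin(3*t/2)/3. Substituting x = B_t:
  d(5*B_t^4*sin(3*t/2)/3) = (5*B_t^2*(B_t^2*cos(3*t/2) + 4*sin(3*t/2))/2) dt + (20*B_t^3*sin(3*t/2)/3) dB_t.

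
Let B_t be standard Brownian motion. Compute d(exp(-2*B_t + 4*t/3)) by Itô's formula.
d(exp(-2*B_t + 4*t/3)) = (10*exp(-2*B_t + 4*t/3)/3) dt + (-2*exp(-2*B_t + 4*t/3)) dB_t

Itô's formula for f(t, x): d f(t, B_t) = (f_t + (1/2) f_xx) dt + f_x dB_t. Compute partials of f(t, x) = exp(4*t/3 - 2*x):
  f_t(t,x)  = 4*exp(4*t/3 - 2*x)/3
  f_x(t,x)  = -2*exp(4*t/3 - 2*x)
  f_xx(t,x) = 4*exp(4*t/3 - 2*x)
Assemble drift = f_t + (1/2) f_xx = 10*exp(4*t/3 - 2*x)/3 and diffusion = f_x = -2*exp(4*t/3 - 2*x). Substituting x = B_t:
  d(exp(-2*B_t + 4*t/3)) = (10*exp(-2*B_t + 4*t/3)/3) dt + (-2*exp(-2*B_t + 4*t/3)) dB_t.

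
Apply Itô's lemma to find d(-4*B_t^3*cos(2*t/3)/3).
d(-4*B_t^3*cos(2*t/3)/3) = (4*B_t*(2*B_t^2*sin(2*t/3)/9 - cos(2*t/3))) dt + (-4*B_t^2*cos(2*t/3)) dB_t

Itô's formula for f(t, x): d f(t, B_t) = (f_t + (1/2) f_xx) dt + f_x dB_t. Compute partials of f(t, x) = -4*x^3*cos(2*t/3)/3:
  f_t(t,x)  = 8*x^3*sin(2*t/3)/9
  f_x(t,x)  = -4*x^2*cos(2*t/3)
  f_xx(t,x) = -8*x*cos(2*t/3)
Assemble drift = f_t + (1/2) f_xx = 4*x*(2*x^2*sin(2*t/3)/9 - cos(2*t/3)) and diffusion = f_x = -4*x^2*cos(2*t/3). Substituting x = B_t:
  d(-4*B_t^3*cos(2*t/3)/3) = (4*B_t*(2*B_t^2*sin(2*t/3)/9 - cos(2*t/3))) dt + (-4*B_t^2*cos(2*t/3)) dB_t.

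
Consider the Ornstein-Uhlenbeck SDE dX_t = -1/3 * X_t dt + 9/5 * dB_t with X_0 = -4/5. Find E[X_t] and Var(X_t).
E[X_t] = -4*exp(-t/3)/5; Var(X_t) = 243/50 - 243*exp(-2*t/3)/50

The OU SDE dX = -theta X dt + sigma dB admits the integrating factor exp(theta t): d(exp(theta t) X_t) = sigma exp(theta t) dB_t. Integrating from 0 to t:
  X_t = x_0 * exp(-theta t) + sigma * int_0^t exp(-theta (t-s)) dB_s.
The Itô integral has mean 0 and (by the Itô isometry) variance sigma^2 * int_0^t exp(-2 theta (t - s)) ds = sigma^2 * (1 - exp(-2 theta t)) / (2 theta).
With theta = 1/3, sigma = 9/5, x_0 = -4/5:
  E[X_t] = -4/5 * exp(-1/3 t) = -4*exp(-t/3)/5
  Var(X_t) = (9/5)^2 * (1 - exp(-2*1/3 t)) / (2 * 1/3) = 243/50 - 243*exp(-2*t/3)/50.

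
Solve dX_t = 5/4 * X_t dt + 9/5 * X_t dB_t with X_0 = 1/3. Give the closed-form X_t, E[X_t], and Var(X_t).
X_t = 1/3 * exp((-37/100) t + (9/5) B_t); E[X_t] = exp(5*t/4)/3; Var(X_t) = (exp(81*t/25) - 1)*exp(5*t/2)/9

For GBM dX = mu X dt + sigma X dB with X_0 = x_0, apply Itô to Y = log X: dY = (mu - sigma^2/2) dt + sigma dB, so Y_t = log(x_0) + (mu - sigma^2/2) t + sigma B_t and hence X_t = x_0 * exp((mu - sigma^2/2) t + sigma B_t).
With mu = 5/4, sigma = 9/5, x_0 = 1/3, this gives:
  X_t = 1/3 * exp((-37/100) * t + (9/5) * B_t).
Since sigma*B_t ~ Normal(0, sigma^2 t), E[exp(sigma*B_t)] = exp(sigma^2 t / 2); so E[X_t] = x_0 * exp((mu - sigma^2/2) t) * exp(sigma^2 t / 2) = x_0 * exp(mu t) = exp(5*t/4)/3.
Var(X_t) = E[X_t^2] - (E[X_t])^2 = x_0^2 * exp(2 mu t) * (exp(sigma^2 t) - 1) = (exp(81*t/25) - 1)*exp(5*t/2)/9.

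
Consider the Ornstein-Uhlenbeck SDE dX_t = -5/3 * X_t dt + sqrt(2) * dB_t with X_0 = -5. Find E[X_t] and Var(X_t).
E[X_t] = -5*exp(-5*t/3); Var(X_t) = 3/5 - 3*exp(-10*t/3)/5

The OU SDE dX = -theta X dt + sigma dB admits the integrating factor exp(theta t): d(exp(theta t) X_t) = sigma exp(theta t) dB_t. Integrating from 0 to t:
  X_t = x_0 * exp(-theta t) + sigma * int_0^t exp(-theta (t-s)) dB_s.
The Itô integral has mean 0 and (by the Itô isometry) variance sigma^2 * int_0^t exp(-2 theta (t - s)) ds = sigma^2 * (1 - exp(-2 theta t)) / (2 theta).
With theta = 5/3, sigma = sqrt(2), x_0 = -5:
  E[X_t] = -5 * exp(-5/3 t) = -5*exp(-5*t/3)
  Var(X_t) = (sqrt(2))^2 * (1 - exp(-2*5/3 t)) / (2 * 5/3) = 3/5 - 3*exp(-10*t/3)/5.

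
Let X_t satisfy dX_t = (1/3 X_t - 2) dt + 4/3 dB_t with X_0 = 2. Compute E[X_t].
E[X_t] = 6 - 4*exp(t/3)

Taking expectations and using E[dB_t] = 0, the mean m(t) = E[X_t] satisfies the ODE m'(t) = a m(t) + b with m(0) = x_0. With a = 1/3, b = -2, x_0 = 2, the solution is
  m(t) = x_0 * exp(a t) + (b/a) * (exp(a t) - 1)
       = 2 * exp((1/3) t) + ((-2)/(1/3)) * (exp((1/3) t) - 1)
       = 6 - 4*exp(t/3).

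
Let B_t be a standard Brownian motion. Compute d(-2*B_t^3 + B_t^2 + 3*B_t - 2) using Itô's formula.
d(-2*B_t^3 + B_t^2 + 3*B_t - 2) = (1 - 6*B_t) dt + (-6*B_t^2 + 2*B_t + 3) dB_t

Itô's formula for f(B_t) gives d f(B_t) = f'(B_t) dB_t + (1/2) f''(B_t) dt. Compute derivatives of f(x) = -2*x^3 + x^2 + 3*x - 2:
  f'(x)  = -6*x^2 + 2*x + 3
  f''(x) = 2 - 12*x
Substitute x = B_t and multiply the f'' term by 1/2:
  drift     = (1/2) * (2 - 12*x) evaluated at B_t = 1 - 6*B_t
  diffusion = (-6*x^2 + 2*x + 3) evaluated at B_t = -6*B_t^2 + 2*B_t + 3
Therefore d(-2*B_t^3 + B_t^2 + 3*B_t - 2) = (1 - 6*B_t) dt + (-6*B_t^2 + 2*B_t + 3) dB_t.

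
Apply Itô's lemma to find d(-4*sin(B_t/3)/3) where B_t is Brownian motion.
d(-4*sin(B_t/3)/3) = (2*sin(B_t/3)/27) dt + (-4*cos(B_t/3)/9) dB_t

Itô's formula for f(B_t) gives d f(B_t) = f'(B_t) dB_t + (1/2) f''(B_t) dt. Compute derivatives of f(x) = -4*sin(x/3)/3:
  f'(x)  = -4*cos(x/3)/9
  f''(x) = 4*sin(x/3)/27
Substitute x = B_t and multiply the f'' term by 1/2:
  drift     = (1/2) * (4*sin(x/3)/27) evaluated at B_t = 2*sin(B_t/3)/27
  diffusion = (-4*cos(x/3)/9) evaluated at B_t = -4*cos(B_t/3)/9
Therefore d(-4*sin(B_t/3)/3) = (2*sin(B_t/3)/27) dt + (-4*cos(B_t/3)/9) dB_t.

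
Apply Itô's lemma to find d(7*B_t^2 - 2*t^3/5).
d(7*B_t^2 - 2*t^3/5) = (7 - 6*t^2/5) dt + (14*B_t) dB_t

Itô's formula for f(t, x): d f(t, B_t) = (f_t + (1/2) f_xx) dt + f_x dB_t. Compute partials of f(t, x) = -2*t^3/5 + 7*x^2:
  f_t(t,x)  = -6*t^2/5
  f_x(t,x)  = 14*x
  f_xx(t,x) = 14
Assemble drift = f_t + (1/2) f_xx = 7 - 6*t^2/5 and diffusion = f_x = 14*x. Substituting x = B_t:
  d(7*B_t^2 - 2*t^3/5) = (7 - 6*t^2/5) dt + (14*B_t) dB_t.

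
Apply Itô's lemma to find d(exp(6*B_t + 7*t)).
d(exp(6*B_t + 7*t)) = (25*exp(6*B_t + 7*t)) dt + (6*exp(6*B_t + 7*t)) dB_t

Itô's formula for f(t, x): d f(t, B_t) = (f_t + (1/2) f_xx) dt + f_x dB_t. Compute partials of f(t, x) = exp(7*t + 6*x):
  f_t(t,x)  = 7*exp(7*t + 6*x)
  f_x(t,x)  = 6*exp(7*t + 6*x)
  f_xx(t,x) = 36*exp(7*t + 6*x)
Assemble drift = f_t + (1/2) f_xx = 25*exp(7*t + 6*x) and diffusion = f_x = 6*exp(7*t + 6*x). Substituting x = B_t:
  d(exp(6*B_t + 7*t)) = (25*exp(6*B_t + 7*t)) dt + (6*exp(6*B_t + 7*t)) dB_t.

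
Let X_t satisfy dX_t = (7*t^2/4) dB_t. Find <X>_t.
<X>_t = 49*t^5/80

For an Itô process dX_t = a(t) dt + b(t) dB_t, the quadratic variation is <X>_t = int_0^t b(s)^2 ds (the drift term does not contribute). Here b(s) = 7*s^2/4, so
  b(s)^2 = 49*s^4/16.
Integrating from 0 to t:
  <X>_t = int_0^t (49*s^4/16) ds = 49*t^5/80.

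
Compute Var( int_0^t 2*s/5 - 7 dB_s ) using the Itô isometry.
Var = t*(4*t^2 - 210*t + 3675)/75

The Itô integral of a deterministic integrand f(s) has mean 0 because each increment f(s) * (B_{s+ds} - B_s) has mean 0. By the Itô isometry:
  Var( int_0^t f(s) dB_s ) = E[ (int_0^t f(s) dB_s)^2 ] = int_0^t f(s)^2 ds.
Here f(s) = 2*s/5 - 7, so f(s)^2 = (2*s - 35)^2/25. Integrate:
  int_0^t ((2*s - 35)^2/25) ds = t*(4*t^2 - 210*t + 3675)/75.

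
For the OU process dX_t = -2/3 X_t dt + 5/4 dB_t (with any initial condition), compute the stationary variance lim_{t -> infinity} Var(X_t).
lim Var(X_t) = 75/64

The OU SDE dX = -theta X dt + sigma dB admits the integrating factor exp(theta t): d(exp(theta t) X_t) = sigma exp(theta t) dB_t. Integrating from 0 to t gives X_t = x_0 * exp(-theta t) + sigma * int_0^t exp(-theta (t-s)) dB_s for any initial x_0. The Itô integral has variance (by the Itô isometry) sigma^2 * int_0^t exp(-2 theta (t - s)) ds = sigma^2 * (1 - exp(-2 theta t)) / (2 theta), independent of x_0.
With theta = 2/3, sigma = 5/4:
  Var(X_t) = (5/4)^2 * (1 - exp(-2*2/3 t)) / (2 * 2/3) = 75/64 - 75*exp(-4*t/3)/64.
As t -> infinity, exp(-2*2/3 t) -> 0, so the stationary variance is sigma^2 / (2 theta) = 75/64.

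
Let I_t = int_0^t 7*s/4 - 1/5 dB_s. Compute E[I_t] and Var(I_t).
E[I_t] = 0; Var(I_t) = t*(1225*t^2 - 420*t + 48)/1200

The Itô integral of a deterministic integrand f(s) has mean 0 because each increment f(s) * (B_{s+ds} - B_s) has mean 0. By the Itô isometry:
  Var( int_0^t f(s) dB_s ) = E[ (int_0^t f(s) dB_s)^2 ] = int_0^t f(s)^2 ds.
Here f(s) = 7*s/4 - 1/5, so f(s)^2 = (35*s - 4)^2/400. Integrate:
  int_0^t ((35*s - 4)^2/400) ds = t*(1225*t^2 - 420*t + 48)/1200.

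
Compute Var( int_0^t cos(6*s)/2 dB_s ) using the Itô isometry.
Var = t/8 + sin(12*t)/96

The Itô integral of a deterministic integrand f(s) has mean 0 because each increment f(s) * (B_{s+ds} - B_s) has mean 0. By the Itô isometry:
  Var( int_0^t f(s) dB_s ) = E[ (int_0^t f(s) dB_s)^2 ] = int_0^t f(s)^2 ds.
Here f(s) = cos(6*s)/2, so f(s)^2 = cos(6*s)^2/4. Integrate:
  int_0^t (cos(6*s)^2/4) ds = t/8 + sin(12*t)/96.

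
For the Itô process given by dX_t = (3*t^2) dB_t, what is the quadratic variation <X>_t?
<X>_t = 9*t^5/5

For an Itô process dX_t = a(t) dt + b(t) dB_t, the quadratic variation is <X>_t = int_0^t b(s)^2 ds (the drift term does not contribute). Here b(s) = 3*s^2, so
  b(s)^2 = 9*s^4.
Integrating from 0 to t:
  <X>_t = int_0^t (9*s^4) ds = 9*t^5/5.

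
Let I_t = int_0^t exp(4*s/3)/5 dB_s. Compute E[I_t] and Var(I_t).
E[I_t] = 0; Var(I_t) = 3*exp(8*t/3)/200 - 3/200

The Itô integral of a deterministic integrand f(s) has mean 0 because each increment f(s) * (B_{s+ds} - B_s) has mean 0. By the Itô isometry:
  Var( int_0^t f(s) dB_s ) = E[ (int_0^t f(s) dB_s)^2 ] = int_0^t f(s)^2 ds.
Here f(s) = exp(4*s/3)/5, so f(s)^2 = exp(8*s/3)/25. Integrate:
  int_0^t (exp(8*s/3)/25) ds = 3*exp(8*t/3)/200 - 3/200.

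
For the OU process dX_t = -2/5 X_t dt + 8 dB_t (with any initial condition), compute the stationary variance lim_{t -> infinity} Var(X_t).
lim Var(X_t) = 80

The OU SDE dX = -theta X dt + sigma dB admits the integrating factor exp(theta t): d(exp(theta t) X_t) = sigma exp(theta t) dB_t. Integrating from 0 to t gives X_t = x_0 * exp(-theta t) + sigma * int_0^t exp(-theta (t-s)) dB_s for any initial x_0. The Itô integral has variance (by the Itô isometry) sigma^2 * int_0^t exp(-2 theta (t - s)) ds = sigma^2 * (1 - exp(-2 theta t)) / (2 theta), independent of x_0.
With theta = 2/5, sigma = 8:
  Var(X_t) = (8)^2 * (1 - exp(-2*2/5 t)) / (2 * 2/5) = 80 - 80*exp(-4*t/5).
As t -> infinity, exp(-2*2/5 t) -> 0, so the stationary variance is sigma^2 / (2 theta) = 80.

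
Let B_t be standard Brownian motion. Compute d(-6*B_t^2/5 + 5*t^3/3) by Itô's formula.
d(-6*B_t^2/5 + 5*t^3/3) = (5*t^2 - 6/5) dt + (-12*B_t/5) dB_t

Itô's formula for f(t, x): d f(t, B_t) = (f_t + (1/2) f_xx) dt + f_x dB_t. Compute partials of f(t, x) = 5*t^3/3 - 6*x^2/5:
  f_t(t,x)  = 5*t^2
  f_x(t,x)  = -12*x/5
  f_xx(t,x) = -12/5
Assemble drift = f_t + (1/2) f_xx = 5*t^2 - 6/5 and diffusion = f_x = -12*x/5. Substituting x = B_t:
  d(-6*B_t^2/5 + 5*t^3/3) = (5*t^2 - 6/5) dt + (-12*B_t/5) dB_t.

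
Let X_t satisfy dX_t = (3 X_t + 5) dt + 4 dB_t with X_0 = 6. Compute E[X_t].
E[X_t] = 23*exp(3*t)/3 - 5/3

Taking expectations and using E[dB_t] = 0, the mean m(t) = E[X_t] satisfies the ODE m'(t) = a m(t) + b with m(0) = x_0. With a = 3, b = 5, x_0 = 6, the solution is
  m(t) = x_0 * exp(a t) + (b/a) * (exp(a t) - 1)
       = 6 * exp(3 t) + (5/3) * (exp(3 t) - 1)
       = 23*exp(3*t)/3 - 5/3.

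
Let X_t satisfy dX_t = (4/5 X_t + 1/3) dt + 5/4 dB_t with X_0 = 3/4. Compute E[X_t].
E[X_t] = 7*exp(4*t/5)/6 - 5/12

Taking expectations and using E[dB_t] = 0, the mean m(t) = E[X_t] satisfies the ODE m'(t) = a m(t) + b with m(0) = x_0. With a = 4/5, b = 1/3, x_0 = 3/4, the solution is
  m(t) = x_0 * exp(a t) + (b/a) * (exp(a t) - 1)
       = (3/4) * exp((4/5) t) + ((1/3)/(4/5)) * (exp((4/5) t) - 1)
       = 7*exp(4*t/5)/6 - 5/12.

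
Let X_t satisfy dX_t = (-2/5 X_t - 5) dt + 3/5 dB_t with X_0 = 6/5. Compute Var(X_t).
Var(X_t) = 9/20 - 9*exp(-4*t/5)/20

The variance V(t) = Var(X_t) satisfies V'(t) = 2 a V(t) + c^2 with V(0) = 0 (drift coefficient is linear in X, diffusion is constant). With a = -2/5, c = 3/5, the solution is
  V(t) = (c^2 / (2 a)) * (exp(2 a t) - 1)
       = ((3/5)^2 / (2*(-2/5))) * (exp((-4/5) t) - 1)
       = 9/20 - 9*exp(-4*t/5)/20.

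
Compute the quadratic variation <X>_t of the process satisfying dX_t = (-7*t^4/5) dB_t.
<X>_t = 49*t^9/225

For an Itô process dX_t = a(t) dt + b(t) dB_t, the quadratic variation is <X>_t = int_0^t b(s)^2 ds (the drift term does not contribute). Here b(s) = -7*s^4/5, so
  b(s)^2 = 49*s^8/25.
Integrating from 0 to t:
  <X>_t = int_0^t (49*s^8/25) ds = 49*t^9/225.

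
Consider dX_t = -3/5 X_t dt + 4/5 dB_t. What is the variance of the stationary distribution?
lim Var(X_t) = 8/15

The OU SDE dX = -theta X dt + sigma dB admits the integrating factor exp(theta t): d(exp(theta t) X_t) = sigma exp(theta t) dB_t. Integrating from 0 to t gives X_t = x_0 * exp(-theta t) + sigma * int_0^t exp(-theta (t-s)) dB_s for any initial x_0. The Itô integral has variance (by the Itô isometry) sigma^2 * int_0^t exp(-2 theta (t - s)) ds = sigma^2 * (1 - exp(-2 theta t)) / (2 theta), independent of x_0.
With theta = 3/5, sigma = 4/5:
  Var(X_t) = (4/5)^2 * (1 - exp(-2*3/5 t)) / (2 * 3/5) = 8/15 - 8*exp(-6*t/5)/15.
As t -> infinity, exp(-2*3/5 t) -> 0, so the stationary variance is sigma^2 / (2 theta) = 8/15.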